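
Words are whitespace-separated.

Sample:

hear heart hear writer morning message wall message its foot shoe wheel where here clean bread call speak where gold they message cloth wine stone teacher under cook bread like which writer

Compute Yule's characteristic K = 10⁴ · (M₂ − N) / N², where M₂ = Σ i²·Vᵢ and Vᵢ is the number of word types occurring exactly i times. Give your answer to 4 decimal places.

Frequencies: message:3, hear:2, writer:2, where:2, bread:2, heart:1, morning:1, wall:1, its:1, foot:1, shoe:1, wheel:1, here:1, clean:1, call:1, speak:1, gold:1, they:1, cloth:1, wine:1, … (6 more, each freq 1)
N = 32. Frequency spectrum: V_1=21, V_2=4, V_3=1
M₂ = 1²·21 + 2²·4 + 3²·1 = 46
K = 10000 × (46 − 32) / 32² = 136.7188

136.7188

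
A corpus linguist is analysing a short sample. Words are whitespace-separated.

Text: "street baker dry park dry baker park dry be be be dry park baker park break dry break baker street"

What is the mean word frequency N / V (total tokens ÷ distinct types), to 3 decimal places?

N = 20 tokens, V = 6 types.
Mean frequency = N / V = 20 / 6 = 3.333

3.333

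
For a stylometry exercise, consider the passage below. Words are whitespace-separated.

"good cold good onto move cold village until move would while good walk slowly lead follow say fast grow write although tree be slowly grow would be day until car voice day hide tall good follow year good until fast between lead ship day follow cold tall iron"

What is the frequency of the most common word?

5

Frequencies: good:5, cold:3, until:3, follow:3, day:3, move:2, would:2, slowly:2, lead:2, fast:2, grow:2, be:2, tall:2, onto:1, village:1, while:1, walk:1, say:1, write:1, although:1, … (8 more, each freq 1)
Most common: 'good' with frequency 5.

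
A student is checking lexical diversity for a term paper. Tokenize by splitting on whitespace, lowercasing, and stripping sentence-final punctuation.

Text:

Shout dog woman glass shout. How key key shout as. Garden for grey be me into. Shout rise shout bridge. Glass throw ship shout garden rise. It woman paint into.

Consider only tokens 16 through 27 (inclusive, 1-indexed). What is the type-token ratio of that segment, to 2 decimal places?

0.75

Segment tokens 16–27: into, shout, rise, shout, bridge, glass, throw, ship, shout, garden, rise, it
Segment N = 12, segment V = 9.
TTR = 9 / 12 = 0.75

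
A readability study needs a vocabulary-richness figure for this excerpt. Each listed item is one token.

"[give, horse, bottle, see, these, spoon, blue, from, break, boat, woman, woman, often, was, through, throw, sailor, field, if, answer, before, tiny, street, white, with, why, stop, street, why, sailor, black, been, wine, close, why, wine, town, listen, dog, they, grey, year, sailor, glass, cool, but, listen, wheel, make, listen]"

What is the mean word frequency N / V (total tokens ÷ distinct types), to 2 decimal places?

N = 50 tokens, V = 41 types.
Mean frequency = N / V = 50 / 41 = 1.22

1.22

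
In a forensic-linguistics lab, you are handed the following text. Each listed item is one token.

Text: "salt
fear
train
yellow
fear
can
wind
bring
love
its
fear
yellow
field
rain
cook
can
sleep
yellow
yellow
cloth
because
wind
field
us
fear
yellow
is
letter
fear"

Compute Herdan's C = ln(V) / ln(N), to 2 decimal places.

0.86

N = 29, V = 18.
ln(V) = 2.890372, ln(N) = 3.367296
C = 2.890372 / 3.367296 = 0.86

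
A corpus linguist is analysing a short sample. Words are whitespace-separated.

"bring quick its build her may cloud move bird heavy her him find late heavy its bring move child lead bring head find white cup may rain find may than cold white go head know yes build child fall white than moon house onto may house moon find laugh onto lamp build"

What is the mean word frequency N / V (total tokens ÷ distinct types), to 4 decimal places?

N = 52 tokens, V = 30 types.
Mean frequency = N / V = 52 / 30 = 1.7333

1.7333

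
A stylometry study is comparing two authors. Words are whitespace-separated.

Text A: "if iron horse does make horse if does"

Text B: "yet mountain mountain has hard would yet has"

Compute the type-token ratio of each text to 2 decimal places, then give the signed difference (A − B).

TTR(A) = 5/8 = 0.63
TTR(B) = 5/8 = 0.63
Difference = 0.63 − 0.63 = 0.00

0.00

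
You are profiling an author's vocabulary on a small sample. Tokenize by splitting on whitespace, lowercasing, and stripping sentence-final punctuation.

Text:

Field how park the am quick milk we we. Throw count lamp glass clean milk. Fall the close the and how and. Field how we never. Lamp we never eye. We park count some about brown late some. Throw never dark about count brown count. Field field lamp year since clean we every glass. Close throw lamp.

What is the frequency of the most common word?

6

Frequencies: we:6, field:4, count:4, lamp:4, how:3, the:3, throw:3, never:3, park:2, milk:2, glass:2, clean:2, close:2, and:2, some:2, about:2, brown:2, am:1, quick:1, fall:1, … (6 more, each freq 1)
Most common: 'we' with frequency 6.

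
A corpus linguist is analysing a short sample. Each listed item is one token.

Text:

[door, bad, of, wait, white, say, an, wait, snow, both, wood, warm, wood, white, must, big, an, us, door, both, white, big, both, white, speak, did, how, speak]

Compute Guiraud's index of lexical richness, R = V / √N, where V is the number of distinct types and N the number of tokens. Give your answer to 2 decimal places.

3.21

N = 28, V = 17.
√N = 5.291503
R = 17 / 5.291503 = 3.21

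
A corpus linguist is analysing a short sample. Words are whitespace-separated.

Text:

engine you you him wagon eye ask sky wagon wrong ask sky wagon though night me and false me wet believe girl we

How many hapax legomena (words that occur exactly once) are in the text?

12

Frequencies: wagon:3, you:2, ask:2, sky:2, me:2, engine:1, him:1, eye:1, wrong:1, though:1, night:1, and:1, false:1, wet:1, believe:1, girl:1, we:1
Hapax (freq=1): and, believe, engine, eye, false, girl, him, night, though, we, wet, wrong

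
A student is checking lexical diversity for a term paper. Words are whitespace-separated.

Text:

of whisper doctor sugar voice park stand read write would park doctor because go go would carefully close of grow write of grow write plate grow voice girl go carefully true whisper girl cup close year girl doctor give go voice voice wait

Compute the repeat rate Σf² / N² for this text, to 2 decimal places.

Frequencies: voice:4, go:4, of:3, doctor:3, write:3, grow:3, girl:3, whisper:2, park:2, would:2, carefully:2, close:2, sugar:1, stand:1, read:1, because:1, plate:1, true:1, cup:1, year:1, … (2 more, each freq 1)
Σf² = 107; N² = 1849
Repeat rate = 107 / 1849 = 0.06

0.06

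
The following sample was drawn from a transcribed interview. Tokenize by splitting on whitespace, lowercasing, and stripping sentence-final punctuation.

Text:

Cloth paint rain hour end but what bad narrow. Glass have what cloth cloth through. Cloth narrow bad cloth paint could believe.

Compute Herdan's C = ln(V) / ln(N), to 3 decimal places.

0.854

N = 22, V = 14.
ln(V) = 2.639057, ln(N) = 3.091042
C = 2.639057 / 3.091042 = 0.854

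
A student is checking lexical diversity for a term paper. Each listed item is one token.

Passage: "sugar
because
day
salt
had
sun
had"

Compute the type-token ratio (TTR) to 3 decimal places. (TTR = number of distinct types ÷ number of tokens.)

N = 7 tokens, V = 6 types.
TTR = V / N = 6 / 7 = 0.857

0.857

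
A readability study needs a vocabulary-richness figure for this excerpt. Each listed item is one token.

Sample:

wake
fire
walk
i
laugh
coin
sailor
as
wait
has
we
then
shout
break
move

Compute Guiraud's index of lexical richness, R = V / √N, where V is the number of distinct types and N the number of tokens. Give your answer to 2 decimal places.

3.87

N = 15, V = 15.
√N = 3.872983
R = 15 / 3.872983 = 3.87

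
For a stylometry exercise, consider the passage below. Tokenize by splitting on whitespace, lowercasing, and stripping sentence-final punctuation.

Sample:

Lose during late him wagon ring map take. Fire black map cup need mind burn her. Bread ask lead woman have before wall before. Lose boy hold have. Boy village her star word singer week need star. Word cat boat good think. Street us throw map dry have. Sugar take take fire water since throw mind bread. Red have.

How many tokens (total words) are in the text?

Tokens: lose, during, late, him, wagon, ring, map, take, fire, black, map, cup, need, mind, burn, her, bread, ask, lead, woman, have, before, wall, before, lose, boy, hold, have, boy, village, her, star, word, singer, week, need, star, word, cat, boat, good, think, street, us, throw, map, dry, have, sugar, take, take, fire, water, since, throw, mind, bread, red, have
N = 59

59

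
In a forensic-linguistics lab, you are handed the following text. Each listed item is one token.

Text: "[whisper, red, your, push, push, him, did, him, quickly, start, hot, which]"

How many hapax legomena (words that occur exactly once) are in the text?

8

Frequencies: push:2, him:2, whisper:1, red:1, your:1, did:1, quickly:1, start:1, hot:1, which:1
Hapax (freq=1): did, hot, quickly, red, start, which, whisper, your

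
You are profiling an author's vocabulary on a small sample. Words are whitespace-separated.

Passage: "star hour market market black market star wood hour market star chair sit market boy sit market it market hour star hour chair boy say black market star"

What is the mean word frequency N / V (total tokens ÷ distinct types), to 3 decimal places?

2.800

N = 28 tokens, V = 10 types.
Mean frequency = N / V = 28 / 10 = 2.800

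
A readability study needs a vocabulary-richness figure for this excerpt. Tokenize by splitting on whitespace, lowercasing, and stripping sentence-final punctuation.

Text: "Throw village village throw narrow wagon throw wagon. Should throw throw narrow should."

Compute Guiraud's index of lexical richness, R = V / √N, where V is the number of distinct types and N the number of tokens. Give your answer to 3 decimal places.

1.387

N = 13, V = 5.
√N = 3.605551
R = 5 / 3.605551 = 1.387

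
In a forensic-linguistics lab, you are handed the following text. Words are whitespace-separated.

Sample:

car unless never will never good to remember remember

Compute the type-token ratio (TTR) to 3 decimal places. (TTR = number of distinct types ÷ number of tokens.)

0.778

N = 9 tokens, V = 7 types.
TTR = V / N = 7 / 9 = 0.778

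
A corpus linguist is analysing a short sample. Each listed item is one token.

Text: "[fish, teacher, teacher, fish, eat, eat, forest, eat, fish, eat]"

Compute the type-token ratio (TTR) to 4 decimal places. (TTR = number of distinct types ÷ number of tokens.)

0.4000

N = 10 tokens, V = 4 types.
TTR = V / N = 4 / 10 = 0.4000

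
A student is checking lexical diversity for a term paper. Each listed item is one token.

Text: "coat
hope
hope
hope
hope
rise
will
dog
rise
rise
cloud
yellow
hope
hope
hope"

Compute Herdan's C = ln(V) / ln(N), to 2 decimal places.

0.72

N = 15, V = 7.
ln(V) = 1.945910, ln(N) = 2.708050
C = 1.945910 / 2.708050 = 0.72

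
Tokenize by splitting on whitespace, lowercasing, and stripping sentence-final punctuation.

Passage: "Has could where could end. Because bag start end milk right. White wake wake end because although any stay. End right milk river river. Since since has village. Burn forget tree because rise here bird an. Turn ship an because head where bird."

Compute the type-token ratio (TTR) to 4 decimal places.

N = 43 tokens, V = 27 types.
TTR = V / N = 27 / 43 = 0.6279

0.6279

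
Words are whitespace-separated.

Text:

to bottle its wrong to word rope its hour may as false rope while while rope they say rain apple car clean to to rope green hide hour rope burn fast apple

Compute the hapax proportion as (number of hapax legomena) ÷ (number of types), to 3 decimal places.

Frequencies: rope:5, to:4, its:2, hour:2, while:2, apple:2, bottle:1, wrong:1, word:1, may:1, as:1, false:1, they:1, say:1, rain:1, car:1, clean:1, green:1, hide:1, burn:1, … (1 more, each freq 1)
Hapax count = 15; type count = 21.
Ratio = 15 / 21 = 0.714

0.714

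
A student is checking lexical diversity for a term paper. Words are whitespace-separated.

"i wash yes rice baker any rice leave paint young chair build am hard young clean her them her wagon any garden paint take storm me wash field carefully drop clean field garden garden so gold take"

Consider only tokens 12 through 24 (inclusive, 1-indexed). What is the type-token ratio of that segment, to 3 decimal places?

Segment tokens 12–24: build, am, hard, young, clean, her, them, her, wagon, any, garden, paint, take
Segment N = 13, segment V = 12.
TTR = 12 / 13 = 0.923

0.923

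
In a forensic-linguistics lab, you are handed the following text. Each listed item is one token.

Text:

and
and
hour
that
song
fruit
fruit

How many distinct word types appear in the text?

Distinct types: {and, fruit, hour, song, that}
V = 5

5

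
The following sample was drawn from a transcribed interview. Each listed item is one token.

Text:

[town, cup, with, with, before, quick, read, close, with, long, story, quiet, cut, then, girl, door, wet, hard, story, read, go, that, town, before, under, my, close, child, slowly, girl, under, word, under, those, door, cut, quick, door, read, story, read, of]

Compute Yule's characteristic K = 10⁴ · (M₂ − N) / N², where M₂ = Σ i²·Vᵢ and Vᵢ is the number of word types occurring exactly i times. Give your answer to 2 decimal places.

272.11

Frequencies: read:4, with:3, story:3, door:3, under:3, town:2, before:2, quick:2, close:2, cut:2, girl:2, cup:1, long:1, quiet:1, then:1, wet:1, hard:1, go:1, that:1, my:1, … (5 more, each freq 1)
N = 42. Frequency spectrum: V_1=14, V_2=6, V_3=4, V_4=1
M₂ = 1²·14 + 2²·6 + 3²·4 + 4²·1 = 90
K = 10000 × (90 − 42) / 42² = 272.11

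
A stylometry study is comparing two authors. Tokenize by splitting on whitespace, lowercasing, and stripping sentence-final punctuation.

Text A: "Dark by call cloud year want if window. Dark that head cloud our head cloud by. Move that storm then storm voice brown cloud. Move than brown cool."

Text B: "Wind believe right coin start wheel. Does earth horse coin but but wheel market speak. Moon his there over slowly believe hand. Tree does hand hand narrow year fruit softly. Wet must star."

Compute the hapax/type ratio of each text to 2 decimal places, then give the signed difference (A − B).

A: hapax=10, V=18, ratio=0.56
B: hapax=20, V=26, ratio=0.77
Difference = 0.56 − 0.77 = -0.21

-0.21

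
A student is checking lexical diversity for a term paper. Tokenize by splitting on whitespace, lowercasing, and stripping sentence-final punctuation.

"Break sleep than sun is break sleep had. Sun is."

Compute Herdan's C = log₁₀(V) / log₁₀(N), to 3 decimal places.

N = 10, V = 6.
log₁₀(V) = 0.778151, log₁₀(N) = 1.000000
C = 0.778151 / 1.000000 = 0.778

0.778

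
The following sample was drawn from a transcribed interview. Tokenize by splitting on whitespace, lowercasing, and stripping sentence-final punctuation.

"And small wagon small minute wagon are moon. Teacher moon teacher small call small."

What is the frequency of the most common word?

4

Frequencies: small:4, wagon:2, moon:2, teacher:2, and:1, minute:1, are:1, call:1
Most common: 'small' with frequency 4.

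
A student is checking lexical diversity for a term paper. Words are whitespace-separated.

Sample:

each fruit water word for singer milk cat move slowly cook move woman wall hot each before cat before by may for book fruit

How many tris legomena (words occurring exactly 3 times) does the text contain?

0

Frequencies: each:2, fruit:2, for:2, cat:2, move:2, before:2, water:1, word:1, singer:1, milk:1, slowly:1, cook:1, woman:1, wall:1, hot:1, by:1, may:1, book:1
Words with frequency 3: (none)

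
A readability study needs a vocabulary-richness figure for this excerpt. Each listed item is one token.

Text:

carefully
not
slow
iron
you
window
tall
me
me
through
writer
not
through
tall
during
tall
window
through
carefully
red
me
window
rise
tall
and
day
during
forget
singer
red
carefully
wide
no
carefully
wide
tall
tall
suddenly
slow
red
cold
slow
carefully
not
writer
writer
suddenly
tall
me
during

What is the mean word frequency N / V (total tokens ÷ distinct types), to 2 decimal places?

N = 50 tokens, V = 21 types.
Mean frequency = N / V = 50 / 21 = 2.38

2.38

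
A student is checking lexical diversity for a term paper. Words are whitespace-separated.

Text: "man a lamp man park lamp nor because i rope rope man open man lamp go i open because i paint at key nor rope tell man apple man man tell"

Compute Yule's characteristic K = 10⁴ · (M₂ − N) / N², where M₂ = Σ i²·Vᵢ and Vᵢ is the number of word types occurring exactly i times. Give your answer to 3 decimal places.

Frequencies: man:7, lamp:3, i:3, rope:3, nor:2, because:2, open:2, tell:2, a:1, park:1, go:1, paint:1, at:1, key:1, apple:1
N = 31. Frequency spectrum: V_1=7, V_2=4, V_3=3, V_7=1
M₂ = 1²·7 + 2²·4 + 3²·3 + 7²·1 = 99
K = 10000 × (99 − 31) / 31² = 707.596

707.596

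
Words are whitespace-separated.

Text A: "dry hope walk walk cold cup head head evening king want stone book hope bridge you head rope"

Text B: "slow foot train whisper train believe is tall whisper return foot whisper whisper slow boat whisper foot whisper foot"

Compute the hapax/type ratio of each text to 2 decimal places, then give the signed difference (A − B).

A: hapax=11, V=14, ratio=0.79
B: hapax=5, V=9, ratio=0.56
Difference = 0.79 − 0.56 = 0.23

0.23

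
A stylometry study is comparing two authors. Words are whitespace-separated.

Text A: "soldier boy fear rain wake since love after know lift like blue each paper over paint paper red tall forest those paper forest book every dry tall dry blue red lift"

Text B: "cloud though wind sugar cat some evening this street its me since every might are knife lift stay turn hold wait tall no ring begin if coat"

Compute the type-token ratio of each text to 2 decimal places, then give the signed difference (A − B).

TTR(A) = 23/31 = 0.74
TTR(B) = 27/27 = 1.00
Difference = 0.74 − 1.00 = -0.26

-0.26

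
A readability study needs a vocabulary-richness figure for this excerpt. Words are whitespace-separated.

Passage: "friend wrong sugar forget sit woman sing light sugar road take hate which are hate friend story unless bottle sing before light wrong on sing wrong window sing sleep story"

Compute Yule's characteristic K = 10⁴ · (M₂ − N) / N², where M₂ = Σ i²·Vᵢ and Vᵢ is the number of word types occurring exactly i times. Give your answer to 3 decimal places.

Frequencies: sing:4, wrong:3, friend:2, sugar:2, light:2, hate:2, story:2, forget:1, sit:1, woman:1, road:1, take:1, which:1, are:1, unless:1, bottle:1, before:1, on:1, window:1, sleep:1
N = 30. Frequency spectrum: V_1=13, V_2=5, V_3=1, V_4=1
M₂ = 1²·13 + 2²·5 + 3²·1 + 4²·1 = 58
K = 10000 × (58 − 30) / 30² = 311.111

311.111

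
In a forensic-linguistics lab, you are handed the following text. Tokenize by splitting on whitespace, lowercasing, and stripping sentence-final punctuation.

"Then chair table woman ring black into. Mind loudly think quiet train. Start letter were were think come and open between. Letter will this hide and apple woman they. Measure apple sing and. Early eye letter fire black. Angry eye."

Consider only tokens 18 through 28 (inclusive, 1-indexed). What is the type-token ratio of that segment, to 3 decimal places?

0.909

Segment tokens 18–28: come, and, open, between, letter, will, this, hide, and, apple, woman
Segment N = 11, segment V = 10.
TTR = 10 / 11 = 0.909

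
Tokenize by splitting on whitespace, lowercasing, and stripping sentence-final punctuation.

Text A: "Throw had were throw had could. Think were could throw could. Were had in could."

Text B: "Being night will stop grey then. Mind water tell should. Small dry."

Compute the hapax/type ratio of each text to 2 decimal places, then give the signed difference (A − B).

A: hapax=2, V=6, ratio=0.33
B: hapax=12, V=12, ratio=1.00
Difference = 0.33 − 1.00 = -0.67

-0.67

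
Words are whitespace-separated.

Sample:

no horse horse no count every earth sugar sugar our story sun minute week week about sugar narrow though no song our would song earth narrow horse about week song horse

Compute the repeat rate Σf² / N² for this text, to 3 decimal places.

Frequencies: horse:4, no:3, sugar:3, week:3, song:3, earth:2, our:2, about:2, narrow:2, count:1, every:1, story:1, sun:1, minute:1, though:1, would:1
Σf² = 75; N² = 961
Repeat rate = 75 / 961 = 0.078

0.078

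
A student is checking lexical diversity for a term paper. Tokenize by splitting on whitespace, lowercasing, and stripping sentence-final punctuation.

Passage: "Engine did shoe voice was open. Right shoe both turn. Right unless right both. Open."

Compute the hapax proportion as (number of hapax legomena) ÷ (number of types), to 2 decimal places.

Frequencies: right:3, shoe:2, open:2, both:2, engine:1, did:1, voice:1, was:1, turn:1, unless:1
Hapax count = 6; type count = 10.
Ratio = 6 / 10 = 0.60

0.60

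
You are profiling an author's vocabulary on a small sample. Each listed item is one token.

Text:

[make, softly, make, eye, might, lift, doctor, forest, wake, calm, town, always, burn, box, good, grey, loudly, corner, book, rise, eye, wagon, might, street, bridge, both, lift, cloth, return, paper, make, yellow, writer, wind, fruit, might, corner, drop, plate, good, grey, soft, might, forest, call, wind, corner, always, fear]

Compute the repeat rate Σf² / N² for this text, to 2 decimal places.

0.04

Frequencies: might:4, make:3, corner:3, eye:2, lift:2, forest:2, always:2, good:2, grey:2, wind:2, softly:1, doctor:1, wake:1, calm:1, town:1, burn:1, box:1, loudly:1, book:1, rise:1, … (15 more, each freq 1)
Σf² = 87; N² = 2401
Repeat rate = 87 / 2401 = 0.04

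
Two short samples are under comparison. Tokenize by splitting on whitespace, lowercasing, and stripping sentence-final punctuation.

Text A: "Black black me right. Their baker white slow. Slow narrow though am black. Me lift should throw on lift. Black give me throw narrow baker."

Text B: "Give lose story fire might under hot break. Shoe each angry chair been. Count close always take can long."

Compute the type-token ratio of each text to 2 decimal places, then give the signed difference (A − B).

TTR(A) = 15/25 = 0.60
TTR(B) = 19/19 = 1.00
Difference = 0.60 − 1.00 = -0.40

-0.40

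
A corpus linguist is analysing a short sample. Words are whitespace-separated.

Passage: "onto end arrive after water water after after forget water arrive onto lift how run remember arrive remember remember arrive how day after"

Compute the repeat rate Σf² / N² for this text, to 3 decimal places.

0.119

Frequencies: arrive:4, after:4, water:3, remember:3, onto:2, how:2, end:1, forget:1, lift:1, run:1, day:1
Σf² = 63; N² = 529
Repeat rate = 63 / 529 = 0.119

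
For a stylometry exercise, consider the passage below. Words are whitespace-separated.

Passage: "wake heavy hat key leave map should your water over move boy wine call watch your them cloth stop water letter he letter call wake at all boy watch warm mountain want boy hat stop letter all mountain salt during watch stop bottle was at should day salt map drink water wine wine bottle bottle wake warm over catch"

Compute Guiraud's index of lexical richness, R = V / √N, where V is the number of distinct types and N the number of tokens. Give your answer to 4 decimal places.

4.1660

N = 59, V = 32.
√N = 7.681146
R = 32 / 7.681146 = 4.1660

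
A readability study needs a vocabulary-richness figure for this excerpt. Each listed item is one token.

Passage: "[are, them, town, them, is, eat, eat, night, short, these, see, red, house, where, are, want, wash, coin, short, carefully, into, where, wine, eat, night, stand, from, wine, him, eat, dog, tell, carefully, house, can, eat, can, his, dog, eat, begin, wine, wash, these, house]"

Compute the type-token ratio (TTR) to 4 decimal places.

0.5778

N = 45 tokens, V = 26 types.
TTR = V / N = 26 / 45 = 0.5778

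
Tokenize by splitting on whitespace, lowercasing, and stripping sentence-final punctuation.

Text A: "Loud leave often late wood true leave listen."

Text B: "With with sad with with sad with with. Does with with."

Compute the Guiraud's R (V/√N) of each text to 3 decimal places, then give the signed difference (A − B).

1.570

A: V=7, N=8, R=2.475
B: V=3, N=11, R=0.905
Difference = 2.475 − 0.905 = 1.570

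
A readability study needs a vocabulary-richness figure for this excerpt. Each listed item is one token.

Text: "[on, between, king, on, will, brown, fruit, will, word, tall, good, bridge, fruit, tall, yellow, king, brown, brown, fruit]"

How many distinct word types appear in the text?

11

Distinct types: {between, bridge, brown, fruit, good, king, on, tall, will, word, yellow}
V = 11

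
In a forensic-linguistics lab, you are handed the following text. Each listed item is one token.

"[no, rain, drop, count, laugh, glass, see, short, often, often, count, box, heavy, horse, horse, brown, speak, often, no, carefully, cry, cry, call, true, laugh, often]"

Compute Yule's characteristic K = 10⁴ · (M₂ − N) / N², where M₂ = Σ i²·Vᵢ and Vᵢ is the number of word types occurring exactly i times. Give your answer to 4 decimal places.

325.4438

Frequencies: often:4, no:2, count:2, laugh:2, horse:2, cry:2, rain:1, drop:1, glass:1, see:1, short:1, box:1, heavy:1, brown:1, speak:1, carefully:1, call:1, true:1
N = 26. Frequency spectrum: V_1=12, V_2=5, V_4=1
M₂ = 1²·12 + 2²·5 + 4²·1 = 48
K = 10000 × (48 − 26) / 26² = 325.4438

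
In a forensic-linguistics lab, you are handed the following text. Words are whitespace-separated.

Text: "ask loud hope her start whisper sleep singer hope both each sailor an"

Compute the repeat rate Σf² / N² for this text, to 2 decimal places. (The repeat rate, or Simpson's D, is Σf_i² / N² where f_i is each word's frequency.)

0.09

Frequencies: hope:2, ask:1, loud:1, her:1, start:1, whisper:1, sleep:1, singer:1, both:1, each:1, sailor:1, an:1
Σf² = 15; N² = 169
Repeat rate = 15 / 169 = 0.09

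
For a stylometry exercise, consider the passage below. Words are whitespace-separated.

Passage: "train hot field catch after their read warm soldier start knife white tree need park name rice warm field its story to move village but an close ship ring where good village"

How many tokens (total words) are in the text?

32

Tokens: train, hot, field, catch, after, their, read, warm, soldier, start, knife, white, tree, need, park, name, rice, warm, field, its, story, to, move, village, but, an, close, ship, ring, where, good, village
N = 32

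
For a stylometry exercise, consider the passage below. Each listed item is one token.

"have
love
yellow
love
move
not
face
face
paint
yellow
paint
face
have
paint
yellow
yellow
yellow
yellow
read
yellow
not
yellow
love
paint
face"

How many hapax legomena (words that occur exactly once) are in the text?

Frequencies: yellow:8, face:4, paint:4, love:3, have:2, not:2, move:1, read:1
Hapax (freq=1): move, read

2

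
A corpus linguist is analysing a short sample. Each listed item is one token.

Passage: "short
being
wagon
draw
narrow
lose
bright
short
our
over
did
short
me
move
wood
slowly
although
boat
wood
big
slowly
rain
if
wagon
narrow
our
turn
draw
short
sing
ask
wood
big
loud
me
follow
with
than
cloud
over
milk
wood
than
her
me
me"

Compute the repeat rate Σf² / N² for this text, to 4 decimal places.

0.0463

Frequencies: short:4, me:4, wood:4, wagon:2, draw:2, narrow:2, our:2, over:2, slowly:2, big:2, than:2, being:1, lose:1, bright:1, did:1, move:1, although:1, boat:1, rain:1, if:1, … (9 more, each freq 1)
Σf² = 98; N² = 2116
Repeat rate = 98 / 2116 = 0.0463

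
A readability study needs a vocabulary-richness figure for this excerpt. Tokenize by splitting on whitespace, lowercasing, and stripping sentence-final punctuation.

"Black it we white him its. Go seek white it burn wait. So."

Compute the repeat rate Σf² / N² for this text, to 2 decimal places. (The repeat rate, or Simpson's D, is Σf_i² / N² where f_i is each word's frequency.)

0.10

Frequencies: it:2, white:2, black:1, we:1, him:1, its:1, go:1, seek:1, burn:1, wait:1, so:1
Σf² = 17; N² = 169
Repeat rate = 17 / 169 = 0.10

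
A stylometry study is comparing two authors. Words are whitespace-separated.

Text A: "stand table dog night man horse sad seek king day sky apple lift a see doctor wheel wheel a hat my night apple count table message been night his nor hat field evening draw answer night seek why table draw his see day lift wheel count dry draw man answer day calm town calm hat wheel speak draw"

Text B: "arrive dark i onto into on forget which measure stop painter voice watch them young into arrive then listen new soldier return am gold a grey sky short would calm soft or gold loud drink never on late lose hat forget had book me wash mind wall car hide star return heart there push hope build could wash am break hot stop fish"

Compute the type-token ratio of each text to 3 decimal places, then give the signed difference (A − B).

TTR(A) = 33/58 = 0.569
TTR(B) = 54/63 = 0.857
Difference = 0.569 − 0.857 = -0.288

-0.288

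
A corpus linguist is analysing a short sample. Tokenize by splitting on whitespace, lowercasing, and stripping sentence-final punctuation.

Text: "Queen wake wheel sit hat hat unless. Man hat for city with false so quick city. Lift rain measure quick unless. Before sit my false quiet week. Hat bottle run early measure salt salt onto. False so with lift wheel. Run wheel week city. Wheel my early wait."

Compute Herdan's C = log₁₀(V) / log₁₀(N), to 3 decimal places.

0.842

N = 48, V = 26.
log₁₀(V) = 1.414973, log₁₀(N) = 1.681241
C = 1.414973 / 1.681241 = 0.842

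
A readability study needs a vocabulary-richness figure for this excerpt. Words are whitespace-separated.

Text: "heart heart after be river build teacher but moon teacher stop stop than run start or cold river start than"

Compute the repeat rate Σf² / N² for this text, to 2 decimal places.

0.08

Frequencies: heart:2, river:2, teacher:2, stop:2, than:2, start:2, after:1, be:1, build:1, but:1, moon:1, run:1, or:1, cold:1
Σf² = 32; N² = 400
Repeat rate = 32 / 400 = 0.08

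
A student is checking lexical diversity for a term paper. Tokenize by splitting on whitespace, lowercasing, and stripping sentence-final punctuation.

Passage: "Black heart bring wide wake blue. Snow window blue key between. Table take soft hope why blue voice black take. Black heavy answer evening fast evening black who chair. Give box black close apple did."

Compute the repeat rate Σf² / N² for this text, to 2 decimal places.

Frequencies: black:5, blue:3, take:2, evening:2, heart:1, bring:1, wide:1, wake:1, snow:1, window:1, key:1, between:1, table:1, soft:1, hope:1, why:1, voice:1, heavy:1, answer:1, fast:1, … (7 more, each freq 1)
Σf² = 65; N² = 1225
Repeat rate = 65 / 1225 = 0.05

0.05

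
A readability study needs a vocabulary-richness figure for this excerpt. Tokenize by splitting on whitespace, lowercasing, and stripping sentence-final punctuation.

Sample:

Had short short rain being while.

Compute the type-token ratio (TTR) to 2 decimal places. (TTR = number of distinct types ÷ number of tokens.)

N = 6 tokens, V = 5 types.
TTR = V / N = 5 / 6 = 0.83

0.83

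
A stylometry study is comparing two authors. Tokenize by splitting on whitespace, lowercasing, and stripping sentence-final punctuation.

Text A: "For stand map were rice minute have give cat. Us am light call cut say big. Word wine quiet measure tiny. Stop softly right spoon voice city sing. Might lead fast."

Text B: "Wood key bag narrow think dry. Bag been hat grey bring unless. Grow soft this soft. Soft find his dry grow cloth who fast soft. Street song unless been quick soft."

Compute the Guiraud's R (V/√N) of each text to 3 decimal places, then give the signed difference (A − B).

A: V=31, N=31, R=5.568
B: V=22, N=31, R=3.951
Difference = 5.568 − 3.951 = 1.617

1.617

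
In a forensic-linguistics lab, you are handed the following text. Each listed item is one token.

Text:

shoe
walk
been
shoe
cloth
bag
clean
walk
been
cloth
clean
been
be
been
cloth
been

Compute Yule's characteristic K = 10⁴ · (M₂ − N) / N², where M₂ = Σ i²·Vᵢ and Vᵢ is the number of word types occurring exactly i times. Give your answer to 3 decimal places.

Frequencies: been:5, cloth:3, shoe:2, walk:2, clean:2, bag:1, be:1
N = 16. Frequency spectrum: V_1=2, V_2=3, V_3=1, V_5=1
M₂ = 1²·2 + 2²·3 + 3²·1 + 5²·1 = 48
K = 10000 × (48 − 16) / 16² = 1250.000

1250.000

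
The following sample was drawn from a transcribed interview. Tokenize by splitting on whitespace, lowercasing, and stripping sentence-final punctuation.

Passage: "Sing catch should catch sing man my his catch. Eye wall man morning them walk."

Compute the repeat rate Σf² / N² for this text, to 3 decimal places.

0.111

Frequencies: catch:3, sing:2, man:2, should:1, my:1, his:1, eye:1, wall:1, morning:1, them:1, walk:1
Σf² = 25; N² = 225
Repeat rate = 25 / 225 = 0.111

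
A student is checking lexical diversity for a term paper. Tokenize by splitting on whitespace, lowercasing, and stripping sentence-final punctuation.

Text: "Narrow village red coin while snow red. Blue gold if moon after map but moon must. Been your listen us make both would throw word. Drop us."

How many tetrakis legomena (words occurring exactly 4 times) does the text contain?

Frequencies: red:2, moon:2, us:2, narrow:1, village:1, coin:1, while:1, snow:1, blue:1, gold:1, if:1, after:1, map:1, but:1, must:1, been:1, your:1, listen:1, make:1, both:1, … (4 more, each freq 1)
Words with frequency 4: (none)

0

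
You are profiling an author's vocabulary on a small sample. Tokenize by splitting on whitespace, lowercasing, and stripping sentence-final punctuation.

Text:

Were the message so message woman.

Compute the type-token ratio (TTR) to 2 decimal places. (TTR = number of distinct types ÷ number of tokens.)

N = 6 tokens, V = 5 types.
TTR = V / N = 5 / 6 = 0.83

0.83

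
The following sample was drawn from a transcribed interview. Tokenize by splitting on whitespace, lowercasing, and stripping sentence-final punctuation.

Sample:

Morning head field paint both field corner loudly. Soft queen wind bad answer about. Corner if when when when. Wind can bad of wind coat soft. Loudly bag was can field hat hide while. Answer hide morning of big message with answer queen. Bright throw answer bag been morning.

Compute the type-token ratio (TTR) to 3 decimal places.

0.592

N = 49 tokens, V = 29 types.
TTR = V / N = 29 / 49 = 0.592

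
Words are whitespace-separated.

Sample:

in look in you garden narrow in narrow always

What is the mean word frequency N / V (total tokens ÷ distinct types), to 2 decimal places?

N = 9 tokens, V = 6 types.
Mean frequency = N / V = 9 / 6 = 1.50

1.50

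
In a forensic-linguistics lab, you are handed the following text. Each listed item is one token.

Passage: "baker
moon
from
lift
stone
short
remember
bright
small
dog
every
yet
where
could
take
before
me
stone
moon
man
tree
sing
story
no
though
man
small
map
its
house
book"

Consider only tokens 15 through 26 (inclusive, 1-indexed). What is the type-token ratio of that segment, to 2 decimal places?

Segment tokens 15–26: take, before, me, stone, moon, man, tree, sing, story, no, though, man
Segment N = 12, segment V = 11.
TTR = 11 / 12 = 0.92

0.92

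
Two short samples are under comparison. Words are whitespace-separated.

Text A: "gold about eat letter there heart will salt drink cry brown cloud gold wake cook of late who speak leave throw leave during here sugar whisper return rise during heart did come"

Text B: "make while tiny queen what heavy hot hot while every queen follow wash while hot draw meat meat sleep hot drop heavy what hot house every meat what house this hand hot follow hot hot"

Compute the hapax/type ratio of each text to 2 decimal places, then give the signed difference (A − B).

0.39

A: hapax=24, V=28, ratio=0.86
B: hapax=8, V=17, ratio=0.47
Difference = 0.86 − 0.47 = 0.39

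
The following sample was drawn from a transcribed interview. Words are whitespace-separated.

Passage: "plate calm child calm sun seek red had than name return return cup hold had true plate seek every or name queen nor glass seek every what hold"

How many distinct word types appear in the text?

19

Distinct types: {calm, child, cup, every, glass, had, hold, name, nor, or, plate, queen, red, return, seek, sun, than, true, what}
V = 19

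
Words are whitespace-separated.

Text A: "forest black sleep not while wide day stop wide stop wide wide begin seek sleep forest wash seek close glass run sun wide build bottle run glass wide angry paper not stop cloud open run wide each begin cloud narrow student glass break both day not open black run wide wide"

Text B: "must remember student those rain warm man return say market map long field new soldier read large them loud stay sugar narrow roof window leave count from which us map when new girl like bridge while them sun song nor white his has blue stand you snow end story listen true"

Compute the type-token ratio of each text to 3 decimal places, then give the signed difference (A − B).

TTR(A) = 26/51 = 0.510
TTR(B) = 48/51 = 0.941
Difference = 0.510 − 0.941 = -0.431

-0.431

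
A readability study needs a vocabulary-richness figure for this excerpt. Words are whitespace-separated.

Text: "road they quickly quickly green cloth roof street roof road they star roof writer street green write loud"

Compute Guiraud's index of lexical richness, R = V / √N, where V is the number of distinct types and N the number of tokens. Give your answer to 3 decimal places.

2.593

N = 18, V = 11.
√N = 4.242641
R = 11 / 4.242641 = 2.593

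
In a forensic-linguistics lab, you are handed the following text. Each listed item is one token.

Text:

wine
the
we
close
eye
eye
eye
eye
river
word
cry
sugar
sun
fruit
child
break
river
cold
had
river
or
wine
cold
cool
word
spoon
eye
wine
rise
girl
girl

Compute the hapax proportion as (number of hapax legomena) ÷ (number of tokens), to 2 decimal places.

0.45

Frequencies: eye:5, wine:3, river:3, word:2, cold:2, girl:2, the:1, we:1, close:1, cry:1, sugar:1, sun:1, fruit:1, child:1, break:1, had:1, or:1, cool:1, spoon:1, rise:1
Hapax count = 14; token count = 31.
Ratio = 14 / 31 = 0.45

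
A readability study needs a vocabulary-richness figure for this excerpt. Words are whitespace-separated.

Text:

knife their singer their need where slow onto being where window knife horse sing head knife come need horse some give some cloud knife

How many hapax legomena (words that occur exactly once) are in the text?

10

Frequencies: knife:4, their:2, need:2, where:2, horse:2, some:2, singer:1, slow:1, onto:1, being:1, window:1, sing:1, head:1, come:1, give:1, cloud:1
Hapax (freq=1): being, cloud, come, give, head, onto, sing, singer, slow, window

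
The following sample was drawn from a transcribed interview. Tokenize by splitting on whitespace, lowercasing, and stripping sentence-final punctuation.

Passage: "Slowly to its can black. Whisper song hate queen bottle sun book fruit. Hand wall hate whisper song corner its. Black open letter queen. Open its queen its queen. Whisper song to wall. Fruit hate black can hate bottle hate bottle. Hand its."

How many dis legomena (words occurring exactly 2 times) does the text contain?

6

Frequencies: its:5, hate:5, queen:4, black:3, whisper:3, song:3, bottle:3, to:2, can:2, fruit:2, hand:2, wall:2, open:2, slowly:1, sun:1, book:1, corner:1, letter:1
Words with frequency 2: can, fruit, hand, open, to, wall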